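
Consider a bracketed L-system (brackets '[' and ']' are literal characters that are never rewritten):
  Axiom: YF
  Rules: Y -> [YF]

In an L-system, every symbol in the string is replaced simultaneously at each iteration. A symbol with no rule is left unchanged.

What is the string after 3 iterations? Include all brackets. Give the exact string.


Answer: [[[YF]F]F]F

Derivation:
Step 0: YF
Step 1: [YF]F
Step 2: [[YF]F]F
Step 3: [[[YF]F]F]F


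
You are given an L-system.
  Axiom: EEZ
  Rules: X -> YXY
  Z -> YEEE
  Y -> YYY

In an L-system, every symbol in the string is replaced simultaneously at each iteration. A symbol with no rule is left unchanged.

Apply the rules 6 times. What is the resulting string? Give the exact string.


Step 0: EEZ
Step 1: EEYEEE
Step 2: EEYYYEEE
Step 3: EEYYYYYYYYYEEE
Step 4: EEYYYYYYYYYYYYYYYYYYYYYYYYYYYEEE
Step 5: EEYYYYYYYYYYYYYYYYYYYYYYYYYYYYYYYYYYYYYYYYYYYYYYYYYYYYYYYYYYYYYYYYYYYYYYYYYYYYYYYYYEEE
Step 6: EEYYYYYYYYYYYYYYYYYYYYYYYYYYYYYYYYYYYYYYYYYYYYYYYYYYYYYYYYYYYYYYYYYYYYYYYYYYYYYYYYYYYYYYYYYYYYYYYYYYYYYYYYYYYYYYYYYYYYYYYYYYYYYYYYYYYYYYYYYYYYYYYYYYYYYYYYYYYYYYYYYYYYYYYYYYYYYYYYYYYYYYYYYYYYYYYYYYYYYYYYYYYYYYYYYYYYYYYYYYYYYYYYYYYYYYYYYYYYYYYYYYYEEE

Answer: EEYYYYYYYYYYYYYYYYYYYYYYYYYYYYYYYYYYYYYYYYYYYYYYYYYYYYYYYYYYYYYYYYYYYYYYYYYYYYYYYYYYYYYYYYYYYYYYYYYYYYYYYYYYYYYYYYYYYYYYYYYYYYYYYYYYYYYYYYYYYYYYYYYYYYYYYYYYYYYYYYYYYYYYYYYYYYYYYYYYYYYYYYYYYYYYYYYYYYYYYYYYYYYYYYYYYYYYYYYYYYYYYYYYYYYYYYYYYYYYYYYYYEEE


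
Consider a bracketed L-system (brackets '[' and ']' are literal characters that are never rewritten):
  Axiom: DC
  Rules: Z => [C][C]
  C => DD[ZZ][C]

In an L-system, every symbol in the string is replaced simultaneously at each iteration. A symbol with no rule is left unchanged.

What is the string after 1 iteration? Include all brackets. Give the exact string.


Answer: DDD[ZZ][C]

Derivation:
Step 0: DC
Step 1: DDD[ZZ][C]


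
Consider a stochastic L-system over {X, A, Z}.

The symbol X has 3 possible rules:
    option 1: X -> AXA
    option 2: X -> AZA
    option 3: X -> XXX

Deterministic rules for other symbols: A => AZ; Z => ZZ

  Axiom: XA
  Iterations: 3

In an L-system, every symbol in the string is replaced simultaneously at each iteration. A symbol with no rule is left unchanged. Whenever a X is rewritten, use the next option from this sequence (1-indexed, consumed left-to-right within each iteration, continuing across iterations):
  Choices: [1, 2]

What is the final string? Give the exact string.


Answer: AZZZAZZZAZAZZZAZZZZZZZ

Derivation:
Step 0: XA
Step 1: AXAAZ  (used choices [1])
Step 2: AZAZAAZAZZZ  (used choices [2])
Step 3: AZZZAZZZAZAZZZAZZZZZZZ  (used choices [])


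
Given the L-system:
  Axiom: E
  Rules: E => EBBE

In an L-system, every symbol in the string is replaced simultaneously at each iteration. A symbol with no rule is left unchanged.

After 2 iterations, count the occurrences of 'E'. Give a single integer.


Answer: 4

Derivation:
Step 0: E  (1 'E')
Step 1: EBBE  (2 'E')
Step 2: EBBEBBEBBE  (4 'E')


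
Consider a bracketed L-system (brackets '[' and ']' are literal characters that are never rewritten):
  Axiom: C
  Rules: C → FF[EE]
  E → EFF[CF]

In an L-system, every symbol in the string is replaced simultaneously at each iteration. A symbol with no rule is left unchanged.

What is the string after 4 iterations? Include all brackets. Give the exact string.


Step 0: C
Step 1: FF[EE]
Step 2: FF[EFF[CF]EFF[CF]]
Step 3: FF[EFF[CF]FF[FF[EE]F]EFF[CF]FF[FF[EE]F]]
Step 4: FF[EFF[CF]FF[FF[EE]F]FF[FF[EFF[CF]EFF[CF]]F]EFF[CF]FF[FF[EE]F]FF[FF[EFF[CF]EFF[CF]]F]]

Answer: FF[EFF[CF]FF[FF[EE]F]FF[FF[EFF[CF]EFF[CF]]F]EFF[CF]FF[FF[EE]F]FF[FF[EFF[CF]EFF[CF]]F]]


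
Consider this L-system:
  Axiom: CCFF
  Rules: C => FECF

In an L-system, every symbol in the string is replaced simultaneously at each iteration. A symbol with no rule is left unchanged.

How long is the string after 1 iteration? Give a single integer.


Answer: 10

Derivation:
Step 0: length = 4
Step 1: length = 10


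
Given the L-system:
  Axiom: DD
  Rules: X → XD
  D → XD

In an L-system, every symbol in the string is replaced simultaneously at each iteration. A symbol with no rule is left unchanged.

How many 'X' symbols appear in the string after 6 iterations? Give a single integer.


Step 0: DD  (0 'X')
Step 1: XDXD  (2 'X')
Step 2: XDXDXDXD  (4 'X')
Step 3: XDXDXDXDXDXDXDXD  (8 'X')
Step 4: XDXDXDXDXDXDXDXDXDXDXDXDXDXDXDXD  (16 'X')
Step 5: XDXDXDXDXDXDXDXDXDXDXDXDXDXDXDXDXDXDXDXDXDXDXDXDXDXDXDXDXDXDXDXD  (32 'X')
Step 6: XDXDXDXDXDXDXDXDXDXDXDXDXDXDXDXDXDXDXDXDXDXDXDXDXDXDXDXDXDXDXDXDXDXDXDXDXDXDXDXDXDXDXDXDXDXDXDXDXDXDXDXDXDXDXDXDXDXDXDXDXDXDXDXD  (64 'X')

Answer: 64


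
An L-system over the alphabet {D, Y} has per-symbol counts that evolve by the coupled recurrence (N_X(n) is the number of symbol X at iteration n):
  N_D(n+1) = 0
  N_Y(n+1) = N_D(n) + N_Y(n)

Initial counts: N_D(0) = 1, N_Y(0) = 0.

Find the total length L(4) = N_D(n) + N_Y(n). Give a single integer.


Answer: 1

Derivation:
Step 0: N_D=1, N_Y=0, L=1
Step 1: N_D=0, N_Y=1, L=1
Step 2: N_D=0, N_Y=1, L=1
Step 3: N_D=0, N_Y=1, L=1
Step 4: N_D=0, N_Y=1, L=1


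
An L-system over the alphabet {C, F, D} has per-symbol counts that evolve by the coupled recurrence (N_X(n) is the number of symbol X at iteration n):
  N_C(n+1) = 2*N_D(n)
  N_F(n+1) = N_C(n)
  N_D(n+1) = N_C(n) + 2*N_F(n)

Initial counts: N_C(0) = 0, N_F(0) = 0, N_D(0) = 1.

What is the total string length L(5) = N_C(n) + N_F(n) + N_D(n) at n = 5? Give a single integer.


Step 0: N_C=0, N_F=0, N_D=1, L=1
Step 1: N_C=2, N_F=0, N_D=0, L=2
Step 2: N_C=0, N_F=2, N_D=2, L=4
Step 3: N_C=4, N_F=0, N_D=4, L=8
Step 4: N_C=8, N_F=4, N_D=4, L=16
Step 5: N_C=8, N_F=8, N_D=16, L=32

Answer: 32


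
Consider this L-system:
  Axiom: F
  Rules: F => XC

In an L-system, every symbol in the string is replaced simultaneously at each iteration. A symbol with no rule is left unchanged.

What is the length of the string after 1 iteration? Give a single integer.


Step 0: length = 1
Step 1: length = 2

Answer: 2


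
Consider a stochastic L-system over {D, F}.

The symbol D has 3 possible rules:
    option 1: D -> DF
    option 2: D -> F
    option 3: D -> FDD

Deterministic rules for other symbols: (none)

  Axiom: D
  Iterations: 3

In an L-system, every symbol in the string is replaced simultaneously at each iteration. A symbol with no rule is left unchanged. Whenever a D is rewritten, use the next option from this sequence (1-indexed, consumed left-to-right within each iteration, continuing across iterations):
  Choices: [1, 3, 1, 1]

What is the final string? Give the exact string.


Answer: FDFDFF

Derivation:
Step 0: D
Step 1: DF  (used choices [1])
Step 2: FDDF  (used choices [3])
Step 3: FDFDFF  (used choices [1, 1])


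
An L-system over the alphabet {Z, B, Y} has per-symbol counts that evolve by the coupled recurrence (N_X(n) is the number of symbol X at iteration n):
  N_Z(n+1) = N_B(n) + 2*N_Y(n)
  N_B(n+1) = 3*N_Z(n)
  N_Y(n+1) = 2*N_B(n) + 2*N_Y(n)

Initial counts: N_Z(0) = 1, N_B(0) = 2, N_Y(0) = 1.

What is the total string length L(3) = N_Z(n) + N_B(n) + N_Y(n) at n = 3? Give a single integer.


Answer: 153

Derivation:
Step 0: N_Z=1, N_B=2, N_Y=1, L=4
Step 1: N_Z=4, N_B=3, N_Y=6, L=13
Step 2: N_Z=15, N_B=12, N_Y=18, L=45
Step 3: N_Z=48, N_B=45, N_Y=60, L=153


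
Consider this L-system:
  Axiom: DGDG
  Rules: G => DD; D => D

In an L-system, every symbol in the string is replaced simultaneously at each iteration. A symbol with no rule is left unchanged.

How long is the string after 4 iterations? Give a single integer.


Step 0: length = 4
Step 1: length = 6
Step 2: length = 6
Step 3: length = 6
Step 4: length = 6

Answer: 6


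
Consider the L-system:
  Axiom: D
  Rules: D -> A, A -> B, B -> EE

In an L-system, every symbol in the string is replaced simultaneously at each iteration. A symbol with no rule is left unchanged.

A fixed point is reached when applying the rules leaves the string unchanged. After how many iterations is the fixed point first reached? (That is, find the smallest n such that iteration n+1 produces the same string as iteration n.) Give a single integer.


Answer: 3

Derivation:
Step 0: D
Step 1: A
Step 2: B
Step 3: EE
Step 4: EE  (unchanged — fixed point at step 3)


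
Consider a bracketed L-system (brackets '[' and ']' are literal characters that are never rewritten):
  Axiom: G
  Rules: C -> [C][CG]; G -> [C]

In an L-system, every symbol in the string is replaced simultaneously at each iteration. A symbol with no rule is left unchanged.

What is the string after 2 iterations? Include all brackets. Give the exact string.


Answer: [[C][CG]]

Derivation:
Step 0: G
Step 1: [C]
Step 2: [[C][CG]]


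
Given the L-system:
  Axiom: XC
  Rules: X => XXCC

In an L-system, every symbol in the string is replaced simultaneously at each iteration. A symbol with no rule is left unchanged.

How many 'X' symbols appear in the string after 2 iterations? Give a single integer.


Answer: 4

Derivation:
Step 0: XC  (1 'X')
Step 1: XXCCC  (2 'X')
Step 2: XXCCXXCCCCC  (4 'X')


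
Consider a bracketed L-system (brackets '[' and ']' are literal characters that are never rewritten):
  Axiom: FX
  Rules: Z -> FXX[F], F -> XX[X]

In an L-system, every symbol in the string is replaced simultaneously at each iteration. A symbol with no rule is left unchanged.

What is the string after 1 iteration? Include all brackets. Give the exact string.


Step 0: FX
Step 1: XX[X]X

Answer: XX[X]X


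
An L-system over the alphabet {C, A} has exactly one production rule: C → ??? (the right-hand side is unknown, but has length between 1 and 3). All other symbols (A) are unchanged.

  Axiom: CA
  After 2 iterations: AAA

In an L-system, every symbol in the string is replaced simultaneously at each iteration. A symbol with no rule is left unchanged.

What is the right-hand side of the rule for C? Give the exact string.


Answer: AA

Derivation:
Trying C → AA:
  Step 0: CA
  Step 1: AAA
  Step 2: AAA
Matches the given result.


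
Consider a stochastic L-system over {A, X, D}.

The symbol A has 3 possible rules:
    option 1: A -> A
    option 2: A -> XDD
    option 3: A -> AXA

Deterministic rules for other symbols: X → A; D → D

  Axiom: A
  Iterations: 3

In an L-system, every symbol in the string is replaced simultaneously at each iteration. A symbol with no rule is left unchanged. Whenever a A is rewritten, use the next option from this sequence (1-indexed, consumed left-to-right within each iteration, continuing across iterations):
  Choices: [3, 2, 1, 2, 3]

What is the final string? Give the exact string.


Answer: ADDXDDAXA

Derivation:
Step 0: A
Step 1: AXA  (used choices [3])
Step 2: XDDAA  (used choices [2, 1])
Step 3: ADDXDDAXA  (used choices [2, 3])


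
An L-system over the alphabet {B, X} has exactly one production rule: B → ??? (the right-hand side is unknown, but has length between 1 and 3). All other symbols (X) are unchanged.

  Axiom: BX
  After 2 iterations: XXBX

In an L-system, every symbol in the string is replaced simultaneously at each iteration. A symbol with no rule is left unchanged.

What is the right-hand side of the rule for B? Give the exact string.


Trying B → XB:
  Step 0: BX
  Step 1: XBX
  Step 2: XXBX
Matches the given result.

Answer: XB


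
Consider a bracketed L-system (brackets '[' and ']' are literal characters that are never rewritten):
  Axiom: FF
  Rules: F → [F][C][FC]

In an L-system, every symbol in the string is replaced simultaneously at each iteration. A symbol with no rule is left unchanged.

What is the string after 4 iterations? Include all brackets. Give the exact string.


Answer: [[[[F][C][FC]][C][[F][C][FC]C]][C][[[F][C][FC]][C][[F][C][FC]C]C]][C][[[[F][C][FC]][C][[F][C][FC]C]][C][[[F][C][FC]][C][[F][C][FC]C]C]C][[[[F][C][FC]][C][[F][C][FC]C]][C][[[F][C][FC]][C][[F][C][FC]C]C]][C][[[[F][C][FC]][C][[F][C][FC]C]][C][[[F][C][FC]][C][[F][C][FC]C]C]C]

Derivation:
Step 0: FF
Step 1: [F][C][FC][F][C][FC]
Step 2: [[F][C][FC]][C][[F][C][FC]C][[F][C][FC]][C][[F][C][FC]C]
Step 3: [[[F][C][FC]][C][[F][C][FC]C]][C][[[F][C][FC]][C][[F][C][FC]C]C][[[F][C][FC]][C][[F][C][FC]C]][C][[[F][C][FC]][C][[F][C][FC]C]C]
Step 4: [[[[F][C][FC]][C][[F][C][FC]C]][C][[[F][C][FC]][C][[F][C][FC]C]C]][C][[[[F][C][FC]][C][[F][C][FC]C]][C][[[F][C][FC]][C][[F][C][FC]C]C]C][[[[F][C][FC]][C][[F][C][FC]C]][C][[[F][C][FC]][C][[F][C][FC]C]C]][C][[[[F][C][FC]][C][[F][C][FC]C]][C][[[F][C][FC]][C][[F][C][FC]C]C]C]


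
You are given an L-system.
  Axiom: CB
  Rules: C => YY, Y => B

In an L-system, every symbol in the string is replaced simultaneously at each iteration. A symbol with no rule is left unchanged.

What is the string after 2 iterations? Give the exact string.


Step 0: CB
Step 1: YYB
Step 2: BBB

Answer: BBB


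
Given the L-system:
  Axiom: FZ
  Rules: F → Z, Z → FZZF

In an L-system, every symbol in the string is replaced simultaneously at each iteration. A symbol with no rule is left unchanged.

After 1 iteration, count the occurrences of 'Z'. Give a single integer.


Step 0: FZ  (1 'Z')
Step 1: ZFZZF  (3 'Z')

Answer: 3


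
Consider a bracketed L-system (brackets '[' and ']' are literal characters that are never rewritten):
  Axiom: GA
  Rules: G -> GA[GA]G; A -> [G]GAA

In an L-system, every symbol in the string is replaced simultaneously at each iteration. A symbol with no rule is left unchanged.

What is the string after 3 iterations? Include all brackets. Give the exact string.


Step 0: GA
Step 1: GA[GA]G[G]GAA
Step 2: GA[GA]G[G]GAA[GA[GA]G[G]GAA]GA[GA]G[GA[GA]G]GA[GA]G[G]GAA[G]GAA
Step 3: GA[GA]G[G]GAA[GA[GA]G[G]GAA]GA[GA]G[GA[GA]G]GA[GA]G[G]GAA[G]GAA[GA[GA]G[G]GAA[GA[GA]G[G]GAA]GA[GA]G[GA[GA]G]GA[GA]G[G]GAA[G]GAA]GA[GA]G[G]GAA[GA[GA]G[G]GAA]GA[GA]G[GA[GA]G[G]GAA[GA[GA]G[G]GAA]GA[GA]G]GA[GA]G[G]GAA[GA[GA]G[G]GAA]GA[GA]G[GA[GA]G]GA[GA]G[G]GAA[G]GAA[GA[GA]G]GA[GA]G[G]GAA[G]GAA

Answer: GA[GA]G[G]GAA[GA[GA]G[G]GAA]GA[GA]G[GA[GA]G]GA[GA]G[G]GAA[G]GAA[GA[GA]G[G]GAA[GA[GA]G[G]GAA]GA[GA]G[GA[GA]G]GA[GA]G[G]GAA[G]GAA]GA[GA]G[G]GAA[GA[GA]G[G]GAA]GA[GA]G[GA[GA]G[G]GAA[GA[GA]G[G]GAA]GA[GA]G]GA[GA]G[G]GAA[GA[GA]G[G]GAA]GA[GA]G[GA[GA]G]GA[GA]G[G]GAA[G]GAA[GA[GA]G]GA[GA]G[G]GAA[G]GAA


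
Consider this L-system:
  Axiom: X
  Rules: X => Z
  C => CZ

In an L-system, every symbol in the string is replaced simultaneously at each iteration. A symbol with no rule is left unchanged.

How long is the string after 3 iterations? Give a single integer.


Answer: 1

Derivation:
Step 0: length = 1
Step 1: length = 1
Step 2: length = 1
Step 3: length = 1


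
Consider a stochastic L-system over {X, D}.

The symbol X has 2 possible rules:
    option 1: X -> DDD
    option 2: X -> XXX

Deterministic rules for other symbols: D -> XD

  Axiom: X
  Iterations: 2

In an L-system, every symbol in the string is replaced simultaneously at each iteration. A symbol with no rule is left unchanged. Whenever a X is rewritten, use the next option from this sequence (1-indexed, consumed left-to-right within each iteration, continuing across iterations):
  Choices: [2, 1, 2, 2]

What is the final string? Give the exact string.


Answer: DDDXXXXXX

Derivation:
Step 0: X
Step 1: XXX  (used choices [2])
Step 2: DDDXXXXXX  (used choices [1, 2, 2])


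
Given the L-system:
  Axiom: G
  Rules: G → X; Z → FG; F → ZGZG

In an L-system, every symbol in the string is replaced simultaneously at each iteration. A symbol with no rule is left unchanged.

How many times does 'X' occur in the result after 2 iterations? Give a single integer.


Step 0: G  (0 'X')
Step 1: X  (1 'X')
Step 2: X  (1 'X')

Answer: 1


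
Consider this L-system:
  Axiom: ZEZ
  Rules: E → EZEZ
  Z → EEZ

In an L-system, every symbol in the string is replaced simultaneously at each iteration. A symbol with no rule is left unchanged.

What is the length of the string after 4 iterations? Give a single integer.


Step 0: length = 3
Step 1: length = 10
Step 2: length = 36
Step 3: length = 128
Step 4: length = 456

Answer: 456


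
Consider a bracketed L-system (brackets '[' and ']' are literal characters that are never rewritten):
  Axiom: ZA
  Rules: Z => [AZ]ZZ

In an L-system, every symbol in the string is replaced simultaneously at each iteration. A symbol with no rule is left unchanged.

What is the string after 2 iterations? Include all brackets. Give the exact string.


Step 0: ZA
Step 1: [AZ]ZZA
Step 2: [A[AZ]ZZ][AZ]ZZ[AZ]ZZA

Answer: [A[AZ]ZZ][AZ]ZZ[AZ]ZZA


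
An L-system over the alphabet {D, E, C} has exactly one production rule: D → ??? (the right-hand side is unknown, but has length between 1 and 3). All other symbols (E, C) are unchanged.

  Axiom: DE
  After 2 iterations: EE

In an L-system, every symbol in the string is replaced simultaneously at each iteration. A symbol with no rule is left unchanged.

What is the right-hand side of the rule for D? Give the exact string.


Trying D → E:
  Step 0: DE
  Step 1: EE
  Step 2: EE
Matches the given result.

Answer: E


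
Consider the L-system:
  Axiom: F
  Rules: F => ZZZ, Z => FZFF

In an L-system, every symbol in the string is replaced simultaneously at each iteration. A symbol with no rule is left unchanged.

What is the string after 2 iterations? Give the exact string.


Answer: FZFFFZFFFZFF

Derivation:
Step 0: F
Step 1: ZZZ
Step 2: FZFFFZFFFZFF


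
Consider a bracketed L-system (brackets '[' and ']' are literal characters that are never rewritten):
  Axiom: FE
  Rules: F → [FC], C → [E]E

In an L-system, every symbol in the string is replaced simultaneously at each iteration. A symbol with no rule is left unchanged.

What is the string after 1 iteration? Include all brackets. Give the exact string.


Answer: [FC]E

Derivation:
Step 0: FE
Step 1: [FC]E


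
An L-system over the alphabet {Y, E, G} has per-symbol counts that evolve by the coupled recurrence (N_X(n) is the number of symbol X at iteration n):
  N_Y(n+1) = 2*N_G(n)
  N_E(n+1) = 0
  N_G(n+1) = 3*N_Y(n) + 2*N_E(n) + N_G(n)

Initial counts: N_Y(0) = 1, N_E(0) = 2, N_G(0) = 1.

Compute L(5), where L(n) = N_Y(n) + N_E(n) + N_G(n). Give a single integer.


Answer: 810

Derivation:
Step 0: N_Y=1, N_E=2, N_G=1, L=4
Step 1: N_Y=2, N_E=0, N_G=8, L=10
Step 2: N_Y=16, N_E=0, N_G=14, L=30
Step 3: N_Y=28, N_E=0, N_G=62, L=90
Step 4: N_Y=124, N_E=0, N_G=146, L=270
Step 5: N_Y=292, N_E=0, N_G=518, L=810


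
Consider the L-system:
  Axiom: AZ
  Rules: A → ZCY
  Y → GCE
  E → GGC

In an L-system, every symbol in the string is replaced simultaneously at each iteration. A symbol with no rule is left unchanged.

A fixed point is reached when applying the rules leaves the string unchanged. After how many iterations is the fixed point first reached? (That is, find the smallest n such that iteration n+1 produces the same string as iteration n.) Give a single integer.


Step 0: AZ
Step 1: ZCYZ
Step 2: ZCGCEZ
Step 3: ZCGCGGCZ
Step 4: ZCGCGGCZ  (unchanged — fixed point at step 3)

Answer: 3


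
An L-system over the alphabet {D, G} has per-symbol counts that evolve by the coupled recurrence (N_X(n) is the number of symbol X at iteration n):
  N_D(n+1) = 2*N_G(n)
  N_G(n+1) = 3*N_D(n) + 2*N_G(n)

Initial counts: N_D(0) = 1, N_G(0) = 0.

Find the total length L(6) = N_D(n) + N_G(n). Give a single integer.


Step 0: N_D=1, N_G=0, L=1
Step 1: N_D=0, N_G=3, L=3
Step 2: N_D=6, N_G=6, L=12
Step 3: N_D=12, N_G=30, L=42
Step 4: N_D=60, N_G=96, L=156
Step 5: N_D=192, N_G=372, L=564
Step 6: N_D=744, N_G=1320, L=2064

Answer: 2064


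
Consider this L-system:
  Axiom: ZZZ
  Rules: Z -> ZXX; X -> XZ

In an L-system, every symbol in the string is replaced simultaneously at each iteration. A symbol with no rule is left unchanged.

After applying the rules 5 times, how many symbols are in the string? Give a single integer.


Step 0: length = 3
Step 1: length = 9
Step 2: length = 21
Step 3: length = 51
Step 4: length = 123
Step 5: length = 297

Answer: 297


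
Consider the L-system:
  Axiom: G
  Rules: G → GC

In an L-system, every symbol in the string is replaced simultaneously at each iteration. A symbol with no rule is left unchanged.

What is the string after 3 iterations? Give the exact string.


Answer: GCCC

Derivation:
Step 0: G
Step 1: GC
Step 2: GCC
Step 3: GCCC


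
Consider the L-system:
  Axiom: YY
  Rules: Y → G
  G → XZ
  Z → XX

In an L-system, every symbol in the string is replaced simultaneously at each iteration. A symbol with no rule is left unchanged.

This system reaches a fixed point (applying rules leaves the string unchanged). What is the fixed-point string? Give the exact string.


Answer: XXXXXX

Derivation:
Step 0: YY
Step 1: GG
Step 2: XZXZ
Step 3: XXXXXX
Step 4: XXXXXX  (unchanged — fixed point at step 3)


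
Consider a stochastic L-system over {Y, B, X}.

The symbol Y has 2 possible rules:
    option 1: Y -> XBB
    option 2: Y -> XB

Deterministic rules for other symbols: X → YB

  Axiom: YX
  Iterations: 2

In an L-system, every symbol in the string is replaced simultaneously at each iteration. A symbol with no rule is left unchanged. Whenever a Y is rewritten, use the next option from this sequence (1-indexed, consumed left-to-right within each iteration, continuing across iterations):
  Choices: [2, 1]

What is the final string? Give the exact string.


Step 0: YX
Step 1: XBYB  (used choices [2])
Step 2: YBBXBBB  (used choices [1])

Answer: YBBXBBB


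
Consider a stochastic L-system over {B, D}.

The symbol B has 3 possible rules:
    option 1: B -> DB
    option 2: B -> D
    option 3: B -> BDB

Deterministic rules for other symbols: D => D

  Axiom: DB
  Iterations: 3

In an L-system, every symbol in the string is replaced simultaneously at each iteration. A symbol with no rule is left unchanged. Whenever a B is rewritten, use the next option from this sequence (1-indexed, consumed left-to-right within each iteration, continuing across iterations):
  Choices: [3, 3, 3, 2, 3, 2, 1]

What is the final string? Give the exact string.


Step 0: DB
Step 1: DBDB  (used choices [3])
Step 2: DBDBDBDB  (used choices [3, 3])
Step 3: DDDBDBDDDDB  (used choices [2, 3, 2, 1])

Answer: DDDBDBDDDDB


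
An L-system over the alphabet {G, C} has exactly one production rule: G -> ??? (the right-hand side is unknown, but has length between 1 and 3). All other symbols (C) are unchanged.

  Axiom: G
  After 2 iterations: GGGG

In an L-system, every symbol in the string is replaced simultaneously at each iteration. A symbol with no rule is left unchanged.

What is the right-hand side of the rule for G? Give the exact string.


Trying G -> GG:
  Step 0: G
  Step 1: GG
  Step 2: GGGG
Matches the given result.

Answer: GG


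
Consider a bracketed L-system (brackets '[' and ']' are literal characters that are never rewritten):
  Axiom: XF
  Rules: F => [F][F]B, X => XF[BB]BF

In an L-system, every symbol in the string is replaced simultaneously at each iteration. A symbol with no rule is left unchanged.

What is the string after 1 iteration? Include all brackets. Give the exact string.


Answer: XF[BB]BF[F][F]B

Derivation:
Step 0: XF
Step 1: XF[BB]BF[F][F]B


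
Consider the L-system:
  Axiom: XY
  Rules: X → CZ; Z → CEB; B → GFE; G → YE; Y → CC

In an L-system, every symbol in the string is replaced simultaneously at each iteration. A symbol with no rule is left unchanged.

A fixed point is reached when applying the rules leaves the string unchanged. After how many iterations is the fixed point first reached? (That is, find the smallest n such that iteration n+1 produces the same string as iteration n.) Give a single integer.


Step 0: XY
Step 1: CZCC
Step 2: CCEBCC
Step 3: CCEGFECC
Step 4: CCEYEFECC
Step 5: CCECCEFECC
Step 6: CCECCEFECC  (unchanged — fixed point at step 5)

Answer: 5


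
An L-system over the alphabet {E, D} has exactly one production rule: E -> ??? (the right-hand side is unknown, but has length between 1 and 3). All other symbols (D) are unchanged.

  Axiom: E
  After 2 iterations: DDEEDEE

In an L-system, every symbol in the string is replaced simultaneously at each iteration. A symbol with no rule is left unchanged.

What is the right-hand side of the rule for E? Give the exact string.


Trying E -> DEE:
  Step 0: E
  Step 1: DEE
  Step 2: DDEEDEE
Matches the given result.

Answer: DEE


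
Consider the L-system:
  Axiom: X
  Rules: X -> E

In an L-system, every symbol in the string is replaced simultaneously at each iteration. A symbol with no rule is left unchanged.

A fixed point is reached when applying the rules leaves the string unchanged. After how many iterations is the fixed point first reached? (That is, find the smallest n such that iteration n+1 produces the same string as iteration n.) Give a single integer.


Step 0: X
Step 1: E
Step 2: E  (unchanged — fixed point at step 1)

Answer: 1


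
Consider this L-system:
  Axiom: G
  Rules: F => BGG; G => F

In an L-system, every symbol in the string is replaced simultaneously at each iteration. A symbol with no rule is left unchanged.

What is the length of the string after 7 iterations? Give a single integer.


Answer: 15

Derivation:
Step 0: length = 1
Step 1: length = 1
Step 2: length = 3
Step 3: length = 3
Step 4: length = 7
Step 5: length = 7
Step 6: length = 15
Step 7: length = 15


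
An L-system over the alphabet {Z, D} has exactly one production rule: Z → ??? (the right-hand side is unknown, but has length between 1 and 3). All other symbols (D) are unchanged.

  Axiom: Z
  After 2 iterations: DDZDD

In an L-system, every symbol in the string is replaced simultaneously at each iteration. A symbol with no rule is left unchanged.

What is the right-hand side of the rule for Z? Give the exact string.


Trying Z → DZD:
  Step 0: Z
  Step 1: DZD
  Step 2: DDZDD
Matches the given result.

Answer: DZD


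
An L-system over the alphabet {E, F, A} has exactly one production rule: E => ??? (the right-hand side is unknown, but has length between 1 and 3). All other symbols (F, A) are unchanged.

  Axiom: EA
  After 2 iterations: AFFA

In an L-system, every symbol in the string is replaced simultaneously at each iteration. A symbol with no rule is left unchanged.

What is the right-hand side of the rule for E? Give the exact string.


Answer: AFF

Derivation:
Trying E => AFF:
  Step 0: EA
  Step 1: AFFA
  Step 2: AFFA
Matches the given result.


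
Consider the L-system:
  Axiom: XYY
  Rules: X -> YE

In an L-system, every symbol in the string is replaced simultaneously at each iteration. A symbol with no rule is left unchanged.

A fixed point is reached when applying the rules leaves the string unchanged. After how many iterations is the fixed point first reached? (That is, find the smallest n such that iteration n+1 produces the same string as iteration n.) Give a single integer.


Answer: 1

Derivation:
Step 0: XYY
Step 1: YEYY
Step 2: YEYY  (unchanged — fixed point at step 1)


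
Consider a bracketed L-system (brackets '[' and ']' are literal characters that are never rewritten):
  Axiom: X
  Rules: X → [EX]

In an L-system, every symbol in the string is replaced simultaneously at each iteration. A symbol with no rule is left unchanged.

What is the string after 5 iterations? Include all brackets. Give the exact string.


Answer: [E[E[E[E[EX]]]]]

Derivation:
Step 0: X
Step 1: [EX]
Step 2: [E[EX]]
Step 3: [E[E[EX]]]
Step 4: [E[E[E[EX]]]]
Step 5: [E[E[E[E[EX]]]]]


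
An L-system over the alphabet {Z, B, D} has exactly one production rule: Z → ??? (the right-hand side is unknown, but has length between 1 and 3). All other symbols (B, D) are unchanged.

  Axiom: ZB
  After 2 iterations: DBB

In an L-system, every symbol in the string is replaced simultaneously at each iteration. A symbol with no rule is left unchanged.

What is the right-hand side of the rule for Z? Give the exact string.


Trying Z → DB:
  Step 0: ZB
  Step 1: DBB
  Step 2: DBB
Matches the given result.

Answer: DB


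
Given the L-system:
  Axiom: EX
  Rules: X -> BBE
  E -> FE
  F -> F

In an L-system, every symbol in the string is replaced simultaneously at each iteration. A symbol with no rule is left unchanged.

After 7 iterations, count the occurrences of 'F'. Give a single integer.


Step 0: EX  (0 'F')
Step 1: FEBBE  (1 'F')
Step 2: FFEBBFE  (3 'F')
Step 3: FFFEBBFFE  (5 'F')
Step 4: FFFFEBBFFFE  (7 'F')
Step 5: FFFFFEBBFFFFE  (9 'F')
Step 6: FFFFFFEBBFFFFFE  (11 'F')
Step 7: FFFFFFFEBBFFFFFFE  (13 'F')

Answer: 13


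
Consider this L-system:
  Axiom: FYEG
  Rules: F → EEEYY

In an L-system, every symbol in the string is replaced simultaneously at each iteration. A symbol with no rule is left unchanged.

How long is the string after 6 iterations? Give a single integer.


Step 0: length = 4
Step 1: length = 8
Step 2: length = 8
Step 3: length = 8
Step 4: length = 8
Step 5: length = 8
Step 6: length = 8

Answer: 8


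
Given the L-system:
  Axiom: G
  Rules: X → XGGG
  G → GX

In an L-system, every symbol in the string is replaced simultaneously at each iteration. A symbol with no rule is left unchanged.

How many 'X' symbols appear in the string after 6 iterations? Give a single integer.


Step 0: G  (0 'X')
Step 1: GX  (1 'X')
Step 2: GXXGGG  (2 'X')
Step 3: GXXGGGXGGGGXGXGX  (6 'X')
Step 4: GXXGGGXGGGGXGXGXXGGGGXGXGXGXXGGGGXXGGGGXXGGG  (16 'X')
Step 5: GXXGGGXGGGGXGXGXXGGGGXGXGXGXXGGGGXXGGGGXXGGGXGGGGXGXGXGXXGGGGXXGGGGXXGGGGXXGGGXGGGGXGXGXGXXGGGXGGGGXGXGXGXXGGGXGGGGXGXGX  (44 'X')
Step 6: GXXGGGXGGGGXGXGXXGGGGXGXGXGXXGGGGXXGGGGXXGGGXGGGGXGXGXGXXGGGGXXGGGGXXGGGGXXGGGXGGGGXGXGXGXXGGGXGGGGXGXGXGXXGGGXGGGGXGXGXXGGGGXGXGXGXXGGGGXXGGGGXXGGGGXXGGGXGGGGXGXGXGXXGGGXGGGGXGXGXGXXGGGXGGGGXGXGXGXXGGGXGGGGXGXGXXGGGGXGXGXGXXGGGGXXGGGGXXGGGGXXGGGXGGGGXGXGXXGGGGXGXGXGXXGGGGXXGGGGXXGGGGXXGGGXGGGGXGXGXXGGGGXGXGXGXXGGGGXXGGGGXXGGG  (120 'X')

Answer: 120


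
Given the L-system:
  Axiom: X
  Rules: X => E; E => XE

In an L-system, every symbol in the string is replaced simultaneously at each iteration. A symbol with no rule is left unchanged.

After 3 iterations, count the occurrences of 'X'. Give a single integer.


Step 0: X  (1 'X')
Step 1: E  (0 'X')
Step 2: XE  (1 'X')
Step 3: EXE  (1 'X')

Answer: 1


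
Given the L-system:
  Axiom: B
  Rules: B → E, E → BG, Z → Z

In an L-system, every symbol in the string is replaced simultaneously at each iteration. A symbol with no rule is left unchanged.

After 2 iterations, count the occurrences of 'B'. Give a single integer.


Step 0: B  (1 'B')
Step 1: E  (0 'B')
Step 2: BG  (1 'B')

Answer: 1


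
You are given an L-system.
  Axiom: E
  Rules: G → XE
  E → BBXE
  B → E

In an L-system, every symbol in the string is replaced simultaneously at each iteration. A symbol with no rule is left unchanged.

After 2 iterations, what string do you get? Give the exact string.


Answer: EEXBBXE

Derivation:
Step 0: E
Step 1: BBXE
Step 2: EEXBBXE


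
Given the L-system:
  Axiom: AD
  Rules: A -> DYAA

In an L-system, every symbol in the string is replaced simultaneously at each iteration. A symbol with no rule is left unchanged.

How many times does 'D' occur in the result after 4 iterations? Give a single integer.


Answer: 16

Derivation:
Step 0: AD  (1 'D')
Step 1: DYAAD  (2 'D')
Step 2: DYDYAADYAAD  (4 'D')
Step 3: DYDYDYAADYAADYDYAADYAAD  (8 'D')
Step 4: DYDYDYDYAADYAADYDYAADYAADYDYDYAADYAADYDYAADYAAD  (16 'D')


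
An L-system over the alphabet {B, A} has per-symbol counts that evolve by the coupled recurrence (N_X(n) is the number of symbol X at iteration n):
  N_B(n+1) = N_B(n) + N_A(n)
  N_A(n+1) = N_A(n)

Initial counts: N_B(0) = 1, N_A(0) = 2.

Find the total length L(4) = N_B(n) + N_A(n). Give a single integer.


Step 0: N_B=1, N_A=2, L=3
Step 1: N_B=3, N_A=2, L=5
Step 2: N_B=5, N_A=2, L=7
Step 3: N_B=7, N_A=2, L=9
Step 4: N_B=9, N_A=2, L=11

Answer: 11


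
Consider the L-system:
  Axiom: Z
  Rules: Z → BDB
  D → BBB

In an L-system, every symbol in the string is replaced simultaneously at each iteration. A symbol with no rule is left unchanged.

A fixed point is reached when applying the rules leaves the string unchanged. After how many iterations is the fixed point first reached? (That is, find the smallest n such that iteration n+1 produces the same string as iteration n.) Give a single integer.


Step 0: Z
Step 1: BDB
Step 2: BBBBB
Step 3: BBBBB  (unchanged — fixed point at step 2)

Answer: 2


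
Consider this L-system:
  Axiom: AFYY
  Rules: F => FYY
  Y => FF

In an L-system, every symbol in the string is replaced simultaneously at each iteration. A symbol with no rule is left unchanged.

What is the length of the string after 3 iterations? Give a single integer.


Answer: 48

Derivation:
Step 0: length = 4
Step 1: length = 8
Step 2: length = 20
Step 3: length = 48


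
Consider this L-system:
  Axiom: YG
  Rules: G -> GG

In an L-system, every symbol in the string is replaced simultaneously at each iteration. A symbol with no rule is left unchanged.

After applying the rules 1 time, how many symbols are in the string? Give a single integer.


Step 0: length = 2
Step 1: length = 3

Answer: 3


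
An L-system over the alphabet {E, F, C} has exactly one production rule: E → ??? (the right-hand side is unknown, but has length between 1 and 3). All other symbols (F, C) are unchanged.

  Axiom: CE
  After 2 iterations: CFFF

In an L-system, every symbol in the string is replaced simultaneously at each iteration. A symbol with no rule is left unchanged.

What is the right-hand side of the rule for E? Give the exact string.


Trying E → FFF:
  Step 0: CE
  Step 1: CFFF
  Step 2: CFFF
Matches the given result.

Answer: FFF


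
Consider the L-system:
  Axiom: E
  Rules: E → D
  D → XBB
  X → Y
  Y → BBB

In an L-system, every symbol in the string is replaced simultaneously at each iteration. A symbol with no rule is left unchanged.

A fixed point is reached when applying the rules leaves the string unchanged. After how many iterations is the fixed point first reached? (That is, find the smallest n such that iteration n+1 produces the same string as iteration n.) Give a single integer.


Answer: 4

Derivation:
Step 0: E
Step 1: D
Step 2: XBB
Step 3: YBB
Step 4: BBBBB
Step 5: BBBBB  (unchanged — fixed point at step 4)


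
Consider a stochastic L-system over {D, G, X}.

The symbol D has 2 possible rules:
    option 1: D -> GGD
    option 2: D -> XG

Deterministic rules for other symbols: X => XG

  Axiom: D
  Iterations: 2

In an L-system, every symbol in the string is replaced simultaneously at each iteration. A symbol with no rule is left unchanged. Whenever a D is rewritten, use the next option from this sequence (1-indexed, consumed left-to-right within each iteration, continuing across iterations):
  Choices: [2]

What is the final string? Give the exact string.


Step 0: D
Step 1: XG  (used choices [2])
Step 2: XGG  (used choices [])

Answer: XGG


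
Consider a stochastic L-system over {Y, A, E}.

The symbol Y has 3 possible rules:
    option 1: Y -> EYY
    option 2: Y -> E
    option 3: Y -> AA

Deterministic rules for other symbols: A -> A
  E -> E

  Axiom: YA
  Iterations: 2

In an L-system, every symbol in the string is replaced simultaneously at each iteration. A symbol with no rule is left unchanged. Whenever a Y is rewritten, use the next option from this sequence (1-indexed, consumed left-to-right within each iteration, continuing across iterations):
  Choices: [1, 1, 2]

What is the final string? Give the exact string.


Step 0: YA
Step 1: EYYA  (used choices [1])
Step 2: EEYYEA  (used choices [1, 2])

Answer: EEYYEA


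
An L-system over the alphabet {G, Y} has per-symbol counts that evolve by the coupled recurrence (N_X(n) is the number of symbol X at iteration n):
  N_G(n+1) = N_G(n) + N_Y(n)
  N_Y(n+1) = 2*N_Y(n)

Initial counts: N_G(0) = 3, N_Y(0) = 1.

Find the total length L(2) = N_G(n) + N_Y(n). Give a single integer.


Step 0: N_G=3, N_Y=1, L=4
Step 1: N_G=4, N_Y=2, L=6
Step 2: N_G=6, N_Y=4, L=10

Answer: 10


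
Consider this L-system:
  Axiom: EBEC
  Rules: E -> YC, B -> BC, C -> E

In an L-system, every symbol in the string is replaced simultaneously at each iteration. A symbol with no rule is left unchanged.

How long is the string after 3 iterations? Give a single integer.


Answer: 13

Derivation:
Step 0: length = 4
Step 1: length = 7
Step 2: length = 9
Step 3: length = 13


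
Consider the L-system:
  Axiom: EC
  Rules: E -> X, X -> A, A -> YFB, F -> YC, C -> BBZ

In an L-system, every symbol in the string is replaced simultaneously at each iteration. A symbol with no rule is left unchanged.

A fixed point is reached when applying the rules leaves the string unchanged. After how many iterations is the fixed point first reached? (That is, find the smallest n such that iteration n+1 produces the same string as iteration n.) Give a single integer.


Step 0: EC
Step 1: XBBZ
Step 2: ABBZ
Step 3: YFBBBZ
Step 4: YYCBBBZ
Step 5: YYBBZBBBZ
Step 6: YYBBZBBBZ  (unchanged — fixed point at step 5)

Answer: 5


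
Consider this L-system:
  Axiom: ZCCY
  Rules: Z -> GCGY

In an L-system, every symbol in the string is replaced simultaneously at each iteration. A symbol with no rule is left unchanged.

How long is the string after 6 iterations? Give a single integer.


Answer: 7

Derivation:
Step 0: length = 4
Step 1: length = 7
Step 2: length = 7
Step 3: length = 7
Step 4: length = 7
Step 5: length = 7
Step 6: length = 7


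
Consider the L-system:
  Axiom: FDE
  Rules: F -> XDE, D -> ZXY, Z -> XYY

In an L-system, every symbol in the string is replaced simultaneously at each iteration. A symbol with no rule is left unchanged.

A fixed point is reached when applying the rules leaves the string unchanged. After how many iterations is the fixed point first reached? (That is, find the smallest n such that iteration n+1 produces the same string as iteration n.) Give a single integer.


Step 0: FDE
Step 1: XDEZXYE
Step 2: XZXYEXYYXYE
Step 3: XXYYXYEXYYXYE
Step 4: XXYYXYEXYYXYE  (unchanged — fixed point at step 3)

Answer: 3


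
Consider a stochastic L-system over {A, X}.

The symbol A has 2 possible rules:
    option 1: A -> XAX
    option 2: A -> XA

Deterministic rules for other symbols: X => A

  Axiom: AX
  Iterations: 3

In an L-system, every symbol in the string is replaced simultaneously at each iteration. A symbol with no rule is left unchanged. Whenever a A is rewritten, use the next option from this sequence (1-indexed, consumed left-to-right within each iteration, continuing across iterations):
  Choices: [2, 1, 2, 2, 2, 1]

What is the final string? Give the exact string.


Answer: XAAXAAAXAX

Derivation:
Step 0: AX
Step 1: XAA  (used choices [2])
Step 2: AXAXXA  (used choices [1, 2])
Step 3: XAAXAAAXAX  (used choices [2, 2, 1])


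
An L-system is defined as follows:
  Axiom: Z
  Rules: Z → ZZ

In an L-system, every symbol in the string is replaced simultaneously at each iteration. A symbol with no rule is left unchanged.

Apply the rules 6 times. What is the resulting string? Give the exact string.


Step 0: Z
Step 1: ZZ
Step 2: ZZZZ
Step 3: ZZZZZZZZ
Step 4: ZZZZZZZZZZZZZZZZ
Step 5: ZZZZZZZZZZZZZZZZZZZZZZZZZZZZZZZZ
Step 6: ZZZZZZZZZZZZZZZZZZZZZZZZZZZZZZZZZZZZZZZZZZZZZZZZZZZZZZZZZZZZZZZZ

Answer: ZZZZZZZZZZZZZZZZZZZZZZZZZZZZZZZZZZZZZZZZZZZZZZZZZZZZZZZZZZZZZZZZ


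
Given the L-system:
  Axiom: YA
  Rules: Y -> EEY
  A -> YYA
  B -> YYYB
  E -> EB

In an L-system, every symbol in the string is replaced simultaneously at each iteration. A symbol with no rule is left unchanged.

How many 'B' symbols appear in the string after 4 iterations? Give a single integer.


Answer: 28

Derivation:
Step 0: YA  (0 'B')
Step 1: EEYYYA  (0 'B')
Step 2: EBEBEEYEEYEEYYYA  (2 'B')
Step 3: EBYYYBEBYYYBEBEBEEYEBEBEEYEBEBEEYEEYEEYYYA  (10 'B')
Step 4: EBYYYBEEYEEYEEYYYYBEBYYYBEEYEEYEEYYYYBEBYYYBEBYYYBEBEBEEYEBYYYBEBYYYBEBEBEEYEBYYYBEBYYYBEBEBEEYEBEBEEYEBEBEEYEEYEEYYYA  (28 'B')


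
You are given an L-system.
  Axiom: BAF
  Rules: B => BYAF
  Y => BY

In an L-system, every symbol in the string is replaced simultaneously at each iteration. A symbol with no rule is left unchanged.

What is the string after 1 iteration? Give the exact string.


Answer: BYAFAF

Derivation:
Step 0: BAF
Step 1: BYAFAF
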